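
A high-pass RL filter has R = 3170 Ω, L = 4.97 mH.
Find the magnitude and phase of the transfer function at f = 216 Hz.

Step 1 — Angular frequency: ω = 2π·216 = 1357 rad/s.
Step 2 — Transfer function: H(jω) = jωL/(R + jωL).
Step 3 — Numerator jωL = j·6.745; denominator R + jωL = 3170 + j6.745.
Step 4 — H = 4.528e-06 + j0.002128.
Step 5 — Magnitude: |H| = 0.002128 (-53.4 dB); phase: φ = 89.9°.

|H| = 0.002128 (-53.4 dB), φ = 89.9°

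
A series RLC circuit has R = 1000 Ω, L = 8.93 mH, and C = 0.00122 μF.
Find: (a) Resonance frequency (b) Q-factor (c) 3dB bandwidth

Step 1 — Resonance: ω₀ = 1/√(LC) = 1/√(0.00893·1.22e-09) = 3.03e+05 rad/s.
Step 2 — f₀ = ω₀/(2π) = 4.822e+04 Hz.
Step 3 — Series Q: Q = ω₀L/R = 3.03e+05·0.00893/1000 = 2.705.
Step 4 — Bandwidth: Δω = ω₀/Q = 1.12e+05 rad/s; BW = Δω/(2π) = 1.782e+04 Hz.

(a) f₀ = 4.822e+04 Hz  (b) Q = 2.705  (c) BW = 1.782e+04 Hz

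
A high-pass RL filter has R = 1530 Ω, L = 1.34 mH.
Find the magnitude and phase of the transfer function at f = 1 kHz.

Step 1 — Angular frequency: ω = 2π·1000 = 6283 rad/s.
Step 2 — Transfer function: H(jω) = jωL/(R + jωL).
Step 3 — Numerator jωL = j·8.419; denominator R + jωL = 1530 + j8.419.
Step 4 — H = 3.028e-05 + j0.005503.
Step 5 — Magnitude: |H| = 0.005503 (-45.2 dB); phase: φ = 89.7°.

|H| = 0.005503 (-45.2 dB), φ = 89.7°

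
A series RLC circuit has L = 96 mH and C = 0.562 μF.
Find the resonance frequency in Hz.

Step 1 — Resonance condition Im(Z)=0 gives ω₀ = 1/√(LC).
Step 2 — ω₀ = 1/√(0.096·5.62e-07) = 4305 rad/s.
Step 3 — f₀ = ω₀/(2π) = 685.2 Hz.

f₀ = 685.2 Hz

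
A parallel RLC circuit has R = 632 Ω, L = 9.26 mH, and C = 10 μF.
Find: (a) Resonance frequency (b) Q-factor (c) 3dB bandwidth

Step 1 — Resonance: ω₀ = 1/√(LC) = 1/√(0.00926·1e-05) = 3286 rad/s.
Step 2 — f₀ = ω₀/(2π) = 523 Hz.
Step 3 — Parallel Q: Q = R/(ω₀L) = 632/(3286·0.00926) = 20.77.
Step 4 — Bandwidth: Δω = ω₀/Q = 158.2 rad/s; BW = Δω/(2π) = 25.18 Hz.

(a) f₀ = 523 Hz  (b) Q = 20.77  (c) BW = 25.18 Hz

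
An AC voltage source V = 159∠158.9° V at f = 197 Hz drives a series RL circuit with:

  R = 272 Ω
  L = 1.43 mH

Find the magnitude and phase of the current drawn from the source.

Step 1 — Angular frequency: ω = 2π·f = 2π·197 = 1238 rad/s.
Step 2 — Component impedances:
  R: Z = R = 272 Ω
  L: Z = jωL = j·1238·0.00143 = 0 + j1.77 Ω
Step 3 — Series combination: Z_total = R + L = 272 + j1.77 Ω = 272∠0.4° Ω.
Step 4 — Source phasor: V = 159∠158.9° V = -148.3 + j57.24 V.
Step 5 — Ohm's law: I = V / Z_total = (-148.3 + j57.24) / (272 + j1.77) = -0.544 + j0.214 A.
Step 6 — Convert to polar: |I| = 0.5845 A, ∠I = 158.5°.

I = 0.5845∠158.5° A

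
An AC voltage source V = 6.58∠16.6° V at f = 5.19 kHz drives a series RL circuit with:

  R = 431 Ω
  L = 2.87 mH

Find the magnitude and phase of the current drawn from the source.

Step 1 — Angular frequency: ω = 2π·f = 2π·5190 = 3.261e+04 rad/s.
Step 2 — Component impedances:
  R: Z = R = 431 Ω
  L: Z = jωL = j·3.261e+04·0.00287 = 0 + j93.59 Ω
Step 3 — Series combination: Z_total = R + L = 431 + j93.59 Ω = 441∠12.3° Ω.
Step 4 — Source phasor: V = 6.58∠16.6° V = 6.306 + j1.88 V.
Step 5 — Ohm's law: I = V / Z_total = (6.306 + j1.88) / (431 + j93.59) = 0.01488 + j0.001131 A.
Step 6 — Convert to polar: |I| = 0.01492 A, ∠I = 4.3°.

I = 0.01492∠4.3° A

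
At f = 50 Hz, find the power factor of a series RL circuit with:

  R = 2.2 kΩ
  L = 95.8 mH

Step 1 — Angular frequency: ω = 2π·f = 2π·50 = 314.2 rad/s.
Step 2 — Component impedances:
  R: Z = R = 2200 Ω
  L: Z = jωL = j·314.2·0.0958 = 0 + j30.1 Ω
Step 3 — Series combination: Z_total = R + L = 2200 + j30.1 Ω = 2200∠0.8° Ω.
Step 4 — Power factor: PF = cos(φ) = Re(Z)/|Z| = 2200/2200.2 = 0.9999.
Step 5 — Type: Im(Z) = 30.1 ⇒ lagging (phase φ = 0.8°).

PF = 0.9999 (lagging, φ = 0.8°)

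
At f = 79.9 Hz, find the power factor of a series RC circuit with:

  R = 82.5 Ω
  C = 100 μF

Step 1 — Angular frequency: ω = 2π·f = 2π·79.9 = 502 rad/s.
Step 2 — Component impedances:
  R: Z = R = 82.5 Ω
  C: Z = 1/(jωC) = -j/(ω·C) = 0 - j19.92 Ω
Step 3 — Series combination: Z_total = R + C = 82.5 - j19.92 Ω = 84.87∠-13.6° Ω.
Step 4 — Power factor: PF = cos(φ) = Re(Z)/|Z| = 82.5/84.87 = 0.9721.
Step 5 — Type: Im(Z) = -19.92 ⇒ leading (phase φ = -13.6°).

PF = 0.9721 (leading, φ = -13.6°)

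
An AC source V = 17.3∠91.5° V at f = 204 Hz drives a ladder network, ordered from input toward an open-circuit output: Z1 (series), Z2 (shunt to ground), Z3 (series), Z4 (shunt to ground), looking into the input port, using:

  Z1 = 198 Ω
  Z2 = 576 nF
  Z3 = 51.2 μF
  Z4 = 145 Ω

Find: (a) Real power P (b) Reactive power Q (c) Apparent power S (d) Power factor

Step 1 — Angular frequency: ω = 2π·f = 2π·204 = 1282 rad/s.
Step 2 — Component impedances:
  Z1: Z = R = 198 Ω
  Z2: Z = 1/(jωC) = -j/(ω·C) = 0 - j1354 Ω
  Z3: Z = 1/(jωC) = -j/(ω·C) = 0 - j15.24 Ω
  Z4: Z = R = 145 Ω
Step 3 — Ladder network (open output): work backward from the far end, alternating series and parallel combinations. Z_in = 338.2 - j29.91 Ω = 339.5∠-5.1° Ω.
Step 4 — Source phasor: V = 17.3∠91.5° V = -0.4529 + j17.29 V.
Step 5 — Current: I = V / Z = -0.005816 + j0.05062 A = 0.05095∠96.6° A.
Step 6 — Complex power: S = V·I* = 0.878 - j0.07765 VA.
Step 7 — Real power: P = Re(S) = 0.878 W.
Step 8 — Reactive power: Q = Im(S) = -0.07765 VAR.
Step 9 — Apparent power: |S| = 0.8815 VA.
Step 10 — Power factor: PF = P/|S| = 0.9961 (leading).

(a) P = 0.878 W  (b) Q = -0.07765 VAR  (c) S = 0.8815 VA  (d) PF = 0.9961 (leading)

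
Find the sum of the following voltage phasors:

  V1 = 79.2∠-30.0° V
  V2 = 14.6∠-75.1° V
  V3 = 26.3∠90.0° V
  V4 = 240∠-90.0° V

Step 1 — Convert each phasor to rectangular form:
  V1 = 79.2·(cos(-30.0°) + j·sin(-30.0°)) = 68.59 - j39.6 V
  V2 = 14.6·(cos(-75.1°) + j·sin(-75.1°)) = 3.754 - j14.11 V
  V3 = 26.3·(cos(90.0°) + j·sin(90.0°)) = 0 + j26.3 V
  V4 = 240·(cos(-90.0°) + j·sin(-90.0°)) = 0 - j240 V
Step 2 — Sum components: V_total = 72.34 - j267.4 V.
Step 3 — Convert to polar: |V_total| = 277 V, ∠V_total = -74.9°.

V_total = 277∠-74.9° V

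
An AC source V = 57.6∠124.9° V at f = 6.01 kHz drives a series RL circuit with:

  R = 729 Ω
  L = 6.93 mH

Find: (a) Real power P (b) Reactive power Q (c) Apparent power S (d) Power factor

Step 1 — Angular frequency: ω = 2π·f = 2π·6010 = 3.776e+04 rad/s.
Step 2 — Component impedances:
  R: Z = R = 729 Ω
  L: Z = jωL = j·3.776e+04·0.00693 = 0 + j261.7 Ω
Step 3 — Series combination: Z_total = R + L = 729 + j261.7 Ω = 774.5∠19.7° Ω.
Step 4 — Source phasor: V = 57.6∠124.9° V = -32.96 + j47.24 V.
Step 5 — Current: I = V / Z = -0.01944 + j0.07178 A = 0.07437∠105.2° A.
Step 6 — Complex power: S = V·I* = 4.032 + j1.447 VA.
Step 7 — Real power: P = Re(S) = 4.032 W.
Step 8 — Reactive power: Q = Im(S) = 1.447 VAR.
Step 9 — Apparent power: |S| = 4.283 VA.
Step 10 — Power factor: PF = P/|S| = 0.9412 (lagging).

(a) P = 4.032 W  (b) Q = 1.447 VAR  (c) S = 4.283 VA  (d) PF = 0.9412 (lagging)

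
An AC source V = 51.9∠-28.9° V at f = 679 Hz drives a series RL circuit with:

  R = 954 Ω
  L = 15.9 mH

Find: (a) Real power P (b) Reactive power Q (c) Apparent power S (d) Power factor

Step 1 — Angular frequency: ω = 2π·f = 2π·679 = 4266 rad/s.
Step 2 — Component impedances:
  R: Z = R = 954 Ω
  L: Z = jωL = j·4266·0.0159 = 0 + j67.83 Ω
Step 3 — Series combination: Z_total = R + L = 954 + j67.83 Ω = 956.4∠4.1° Ω.
Step 4 — Source phasor: V = 51.9∠-28.9° V = 45.44 - j25.08 V.
Step 5 — Current: I = V / Z = 0.04553 - j0.02953 A = 0.05427∠-33.0° A.
Step 6 — Complex power: S = V·I* = 2.809 + j0.1998 VA.
Step 7 — Real power: P = Re(S) = 2.809 W.
Step 8 — Reactive power: Q = Im(S) = 0.1998 VAR.
Step 9 — Apparent power: |S| = 2.816 VA.
Step 10 — Power factor: PF = P/|S| = 0.9975 (lagging).

(a) P = 2.809 W  (b) Q = 0.1998 VAR  (c) S = 2.816 VA  (d) PF = 0.9975 (lagging)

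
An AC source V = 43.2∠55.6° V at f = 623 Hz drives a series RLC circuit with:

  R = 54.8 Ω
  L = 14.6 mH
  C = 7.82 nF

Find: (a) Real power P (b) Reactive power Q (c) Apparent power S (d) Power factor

Step 1 — Angular frequency: ω = 2π·f = 2π·623 = 3914 rad/s.
Step 2 — Component impedances:
  R: Z = R = 54.8 Ω
  L: Z = jωL = j·3914·0.0146 = 0 + j57.15 Ω
  C: Z = 1/(jωC) = -j/(ω·C) = 0 - j3.267e+04 Ω
Step 3 — Series combination: Z_total = R + L + C = 54.8 - j3.261e+04 Ω = 3.261e+04∠-89.9° Ω.
Step 4 — Source phasor: V = 43.2∠55.6° V = 24.41 + j35.64 V.
Step 5 — Current: I = V / Z = -0.001092 + j0.0007502 A = 0.001325∠145.5° A.
Step 6 — Complex power: S = V·I* = 9.616e-05 - j0.05723 VA.
Step 7 — Real power: P = Re(S) = 9.616e-05 W.
Step 8 — Reactive power: Q = Im(S) = -0.05723 VAR.
Step 9 — Apparent power: |S| = 0.05723 VA.
Step 10 — Power factor: PF = P/|S| = 0.00168 (leading).

(a) P = 9.616e-05 W  (b) Q = -0.05723 VAR  (c) S = 0.05723 VA  (d) PF = 0.00168 (leading)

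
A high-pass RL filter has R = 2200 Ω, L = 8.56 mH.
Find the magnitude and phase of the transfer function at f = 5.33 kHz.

Step 1 — Angular frequency: ω = 2π·5330 = 3.349e+04 rad/s.
Step 2 — Transfer function: H(jω) = jωL/(R + jωL).
Step 3 — Numerator jωL = j·286.7; denominator R + jωL = 2200 + j286.7.
Step 4 — H = 0.0167 + j0.1281.
Step 5 — Magnitude: |H| = 0.1292 (-17.8 dB); phase: φ = 82.6°.

|H| = 0.1292 (-17.8 dB), φ = 82.6°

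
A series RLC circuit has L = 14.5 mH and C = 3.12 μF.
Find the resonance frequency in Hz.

Step 1 — Resonance condition Im(Z)=0 gives ω₀ = 1/√(LC).
Step 2 — ω₀ = 1/√(0.0145·3.12e-06) = 4702 rad/s.
Step 3 — f₀ = ω₀/(2π) = 748.3 Hz.

f₀ = 748.3 Hz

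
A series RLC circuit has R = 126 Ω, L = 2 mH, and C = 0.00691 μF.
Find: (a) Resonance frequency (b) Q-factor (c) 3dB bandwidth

Step 1 — Resonance: ω₀ = 1/√(LC) = 1/√(0.002·6.91e-09) = 2.69e+05 rad/s.
Step 2 — f₀ = ω₀/(2π) = 4.281e+04 Hz.
Step 3 — Series Q: Q = ω₀L/R = 2.69e+05·0.002/126 = 4.27.
Step 4 — Bandwidth: Δω = ω₀/Q = 6.3e+04 rad/s; BW = Δω/(2π) = 1.003e+04 Hz.

(a) f₀ = 4.281e+04 Hz  (b) Q = 4.27  (c) BW = 1.003e+04 Hz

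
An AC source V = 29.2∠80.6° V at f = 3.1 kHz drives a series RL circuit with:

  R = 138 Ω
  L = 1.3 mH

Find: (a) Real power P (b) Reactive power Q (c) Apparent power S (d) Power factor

Step 1 — Angular frequency: ω = 2π·f = 2π·3100 = 1.948e+04 rad/s.
Step 2 — Component impedances:
  R: Z = R = 138 Ω
  L: Z = jωL = j·1.948e+04·0.0013 = 0 + j25.32 Ω
Step 3 — Series combination: Z_total = R + L = 138 + j25.32 Ω = 140.3∠10.4° Ω.
Step 4 — Source phasor: V = 29.2∠80.6° V = 4.769 + j28.81 V.
Step 5 — Current: I = V / Z = 0.07049 + j0.1958 A = 0.2081∠70.2° A.
Step 6 — Complex power: S = V·I* = 5.977 + j1.097 VA.
Step 7 — Real power: P = Re(S) = 5.977 W.
Step 8 — Reactive power: Q = Im(S) = 1.097 VAR.
Step 9 — Apparent power: |S| = 6.077 VA.
Step 10 — Power factor: PF = P/|S| = 0.9836 (lagging).

(a) P = 5.977 W  (b) Q = 1.097 VAR  (c) S = 6.077 VA  (d) PF = 0.9836 (lagging)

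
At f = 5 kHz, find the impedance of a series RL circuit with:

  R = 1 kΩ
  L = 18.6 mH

Step 1 — Angular frequency: ω = 2π·f = 2π·5000 = 3.142e+04 rad/s.
Step 2 — Component impedances:
  R: Z = R = 1000 Ω
  L: Z = jωL = j·3.142e+04·0.0186 = 0 + j584.3 Ω
Step 3 — Series combination: Z_total = R + L = 1000 + j584.3 Ω = 1158∠30.3° Ω.

Z = 1000 + j584.3 Ω = 1158∠30.3° Ω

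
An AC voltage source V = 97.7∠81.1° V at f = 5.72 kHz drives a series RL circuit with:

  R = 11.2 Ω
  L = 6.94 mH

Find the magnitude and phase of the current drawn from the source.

Step 1 — Angular frequency: ω = 2π·f = 2π·5720 = 3.594e+04 rad/s.
Step 2 — Component impedances:
  R: Z = R = 11.2 Ω
  L: Z = jωL = j·3.594e+04·0.00694 = 0 + j249.4 Ω
Step 3 — Series combination: Z_total = R + L = 11.2 + j249.4 Ω = 249.7∠87.4° Ω.
Step 4 — Source phasor: V = 97.7∠81.1° V = 15.12 + j96.52 V.
Step 5 — Ohm's law: I = V / Z_total = (15.12 + j96.52) / (11.2 + j249.4) = 0.3889 - j0.04314 A.
Step 6 — Convert to polar: |I| = 0.3913 A, ∠I = -6.3°.

I = 0.3913∠-6.3° A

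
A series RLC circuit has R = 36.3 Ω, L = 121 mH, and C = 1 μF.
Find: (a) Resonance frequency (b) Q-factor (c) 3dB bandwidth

Step 1 — Resonance: ω₀ = 1/√(LC) = 1/√(0.121·1e-06) = 2875 rad/s.
Step 2 — f₀ = ω₀/(2π) = 457.5 Hz.
Step 3 — Series Q: Q = ω₀L/R = 2875·0.121/36.3 = 9.583.
Step 4 — Bandwidth: Δω = ω₀/Q = 300 rad/s; BW = Δω/(2π) = 47.75 Hz.

(a) f₀ = 457.5 Hz  (b) Q = 9.583  (c) BW = 47.75 Hz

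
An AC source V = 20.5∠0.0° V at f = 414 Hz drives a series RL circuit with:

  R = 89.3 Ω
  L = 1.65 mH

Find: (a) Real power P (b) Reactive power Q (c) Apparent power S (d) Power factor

Step 1 — Angular frequency: ω = 2π·f = 2π·414 = 2601 rad/s.
Step 2 — Component impedances:
  R: Z = R = 89.3 Ω
  L: Z = jωL = j·2601·0.00165 = 0 + j4.292 Ω
Step 3 — Series combination: Z_total = R + L = 89.3 + j4.292 Ω = 89.4∠2.8° Ω.
Step 4 — Source phasor: V = 20.5∠0.0° V = 20.5 V.
Step 5 — Current: I = V / Z = 0.229 - j0.01101 A = 0.2293∠-2.8° A.
Step 6 — Complex power: S = V·I* = 4.695 + j0.2257 VA.
Step 7 — Real power: P = Re(S) = 4.695 W.
Step 8 — Reactive power: Q = Im(S) = 0.2257 VAR.
Step 9 — Apparent power: |S| = 4.701 VA.
Step 10 — Power factor: PF = P/|S| = 0.9988 (lagging).

(a) P = 4.695 W  (b) Q = 0.2257 VAR  (c) S = 4.701 VA  (d) PF = 0.9988 (lagging)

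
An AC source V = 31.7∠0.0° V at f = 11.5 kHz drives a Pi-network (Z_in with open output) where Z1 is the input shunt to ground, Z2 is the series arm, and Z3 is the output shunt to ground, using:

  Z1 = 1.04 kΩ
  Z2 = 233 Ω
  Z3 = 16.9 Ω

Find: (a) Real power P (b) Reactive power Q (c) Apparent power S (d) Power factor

Step 1 — Angular frequency: ω = 2π·f = 2π·1.15e+04 = 7.226e+04 rad/s.
Step 2 — Component impedances:
  Z1: Z = R = 1040 Ω
  Z2: Z = R = 233 Ω
  Z3: Z = R = 16.9 Ω
Step 3 — With open output, the series arm Z2 and the output shunt Z3 appear in series to ground: Z2 + Z3 = 249.9 Ω.
Step 4 — Parallel with input shunt Z1: Z_in = Z1 || (Z2 + Z3) = 201.5 Ω = 201.5∠0.0° Ω.
Step 5 — Source phasor: V = 31.7∠0.0° V = 31.7 V.
Step 6 — Current: I = V / Z = 0.1573 A = 0.1573∠0.0° A.
Step 7 — Complex power: S = V·I* = 4.987 VA.
Step 8 — Real power: P = Re(S) = 4.987 W.
Step 9 — Reactive power: Q = Im(S) = 0 VAR.
Step 10 — Apparent power: |S| = 4.987 VA.
Step 11 — Power factor: PF = P/|S| = 1 (unity).

(a) P = 4.987 W  (b) Q = 0 VAR  (c) S = 4.987 VA  (d) PF = 1 (unity)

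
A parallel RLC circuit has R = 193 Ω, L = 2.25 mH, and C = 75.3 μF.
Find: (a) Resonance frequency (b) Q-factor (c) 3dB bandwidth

Step 1 — Resonance: ω₀ = 1/√(LC) = 1/√(0.00225·7.53e-05) = 2429 rad/s.
Step 2 — f₀ = ω₀/(2π) = 386.7 Hz.
Step 3 — Parallel Q: Q = R/(ω₀L) = 193/(2429·0.00225) = 35.31.
Step 4 — Bandwidth: Δω = ω₀/Q = 68.81 rad/s; BW = Δω/(2π) = 10.95 Hz.

(a) f₀ = 386.7 Hz  (b) Q = 35.31  (c) BW = 10.95 Hz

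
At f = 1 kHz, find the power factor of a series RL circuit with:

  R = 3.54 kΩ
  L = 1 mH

Step 1 — Angular frequency: ω = 2π·f = 2π·1000 = 6283 rad/s.
Step 2 — Component impedances:
  R: Z = R = 3540 Ω
  L: Z = jωL = j·6283·0.001 = 0 + j6.283 Ω
Step 3 — Series combination: Z_total = R + L = 3540 + j6.283 Ω = 3540∠0.1° Ω.
Step 4 — Power factor: PF = cos(φ) = Re(Z)/|Z| = 3540/3540 = 1.
Step 5 — Type: Im(Z) = 6.283 ⇒ lagging (phase φ = 0.1°).

PF = 1 (lagging, φ = 0.1°)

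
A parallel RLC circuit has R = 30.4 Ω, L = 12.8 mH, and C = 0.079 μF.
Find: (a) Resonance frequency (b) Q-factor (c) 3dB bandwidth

Step 1 — Resonance: ω₀ = 1/√(LC) = 1/√(0.0128·7.9e-08) = 3.145e+04 rad/s.
Step 2 — f₀ = ω₀/(2π) = 5005 Hz.
Step 3 — Parallel Q: Q = R/(ω₀L) = 30.4/(3.145e+04·0.0128) = 0.07552.
Step 4 — Bandwidth: Δω = ω₀/Q = 4.164e+05 rad/s; BW = Δω/(2π) = 6.627e+04 Hz.

(a) f₀ = 5005 Hz  (b) Q = 0.07552  (c) BW = 6.627e+04 Hz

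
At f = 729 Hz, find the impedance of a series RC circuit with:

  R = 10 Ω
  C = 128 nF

Step 1 — Angular frequency: ω = 2π·f = 2π·729 = 4580 rad/s.
Step 2 — Component impedances:
  R: Z = R = 10 Ω
  C: Z = 1/(jωC) = -j/(ω·C) = 0 - j1706 Ω
Step 3 — Series combination: Z_total = R + C = 10 - j1706 Ω = 1706∠-89.7° Ω.

Z = 10 - j1706 Ω = 1706∠-89.7° Ω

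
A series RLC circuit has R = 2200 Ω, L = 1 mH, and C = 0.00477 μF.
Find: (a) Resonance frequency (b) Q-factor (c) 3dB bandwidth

Step 1 — Resonance: ω₀ = 1/√(LC) = 1/√(0.001·4.77e-09) = 4.579e+05 rad/s.
Step 2 — f₀ = ω₀/(2π) = 7.287e+04 Hz.
Step 3 — Series Q: Q = ω₀L/R = 4.579e+05·0.001/2200 = 0.2081.
Step 4 — Bandwidth: Δω = ω₀/Q = 2.2e+06 rad/s; BW = Δω/(2π) = 3.501e+05 Hz.

(a) f₀ = 7.287e+04 Hz  (b) Q = 0.2081  (c) BW = 3.501e+05 Hz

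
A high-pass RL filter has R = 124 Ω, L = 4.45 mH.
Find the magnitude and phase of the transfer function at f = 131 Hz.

Step 1 — Angular frequency: ω = 2π·131 = 823.1 rad/s.
Step 2 — Transfer function: H(jω) = jωL/(R + jωL).
Step 3 — Numerator jωL = j·3.663; denominator R + jωL = 124 + j3.663.
Step 4 — H = 0.0008718 + j0.02951.
Step 5 — Magnitude: |H| = 0.02953 (-30.6 dB); phase: φ = 88.3°.

|H| = 0.02953 (-30.6 dB), φ = 88.3°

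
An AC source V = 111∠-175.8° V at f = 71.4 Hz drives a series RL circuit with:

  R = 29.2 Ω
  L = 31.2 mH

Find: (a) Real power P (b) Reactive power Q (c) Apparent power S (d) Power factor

Step 1 — Angular frequency: ω = 2π·f = 2π·71.4 = 448.6 rad/s.
Step 2 — Component impedances:
  R: Z = R = 29.2 Ω
  L: Z = jωL = j·448.6·0.0312 = 0 + j14 Ω
Step 3 — Series combination: Z_total = R + L = 29.2 + j14 Ω = 32.38∠25.6° Ω.
Step 4 — Source phasor: V = 111∠-175.8° V = -110.7 - j8.129 V.
Step 5 — Current: I = V / Z = -3.191 + j1.251 A = 3.428∠158.6° A.
Step 6 — Complex power: S = V·I* = 343.1 + j164.5 VA.
Step 7 — Real power: P = Re(S) = 343.1 W.
Step 8 — Reactive power: Q = Im(S) = 164.5 VAR.
Step 9 — Apparent power: |S| = 380.5 VA.
Step 10 — Power factor: PF = P/|S| = 0.9018 (lagging).

(a) P = 343.1 W  (b) Q = 164.5 VAR  (c) S = 380.5 VA  (d) PF = 0.9018 (lagging)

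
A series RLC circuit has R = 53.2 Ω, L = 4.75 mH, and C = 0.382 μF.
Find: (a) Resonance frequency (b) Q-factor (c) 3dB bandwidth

Step 1 — Resonance: ω₀ = 1/√(LC) = 1/√(0.00475·3.82e-07) = 2.348e+04 rad/s.
Step 2 — f₀ = ω₀/(2π) = 3736 Hz.
Step 3 — Series Q: Q = ω₀L/R = 2.348e+04·0.00475/53.2 = 2.096.
Step 4 — Bandwidth: Δω = ω₀/Q = 1.12e+04 rad/s; BW = Δω/(2π) = 1783 Hz.

(a) f₀ = 3736 Hz  (b) Q = 2.096  (c) BW = 1783 Hz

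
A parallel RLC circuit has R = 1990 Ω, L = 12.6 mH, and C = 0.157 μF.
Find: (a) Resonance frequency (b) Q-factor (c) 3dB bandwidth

Step 1 — Resonance: ω₀ = 1/√(LC) = 1/√(0.0126·1.57e-07) = 2.248e+04 rad/s.
Step 2 — f₀ = ω₀/(2π) = 3578 Hz.
Step 3 — Parallel Q: Q = R/(ω₀L) = 1990/(2.248e+04·0.0126) = 7.025.
Step 4 — Bandwidth: Δω = ω₀/Q = 3201 rad/s; BW = Δω/(2π) = 509.4 Hz.

(a) f₀ = 3578 Hz  (b) Q = 7.025  (c) BW = 509.4 Hz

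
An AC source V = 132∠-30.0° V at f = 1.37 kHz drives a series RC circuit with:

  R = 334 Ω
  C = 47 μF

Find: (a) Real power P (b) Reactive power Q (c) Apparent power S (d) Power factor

Step 1 — Angular frequency: ω = 2π·f = 2π·1370 = 8608 rad/s.
Step 2 — Component impedances:
  R: Z = R = 334 Ω
  C: Z = 1/(jωC) = -j/(ω·C) = 0 - j2.472 Ω
Step 3 — Series combination: Z_total = R + C = 334 - j2.472 Ω = 334∠-0.4° Ω.
Step 4 — Source phasor: V = 132∠-30.0° V = 114.3 - j66 V.
Step 5 — Current: I = V / Z = 0.3437 - j0.1951 A = 0.3952∠-29.6° A.
Step 6 — Complex power: S = V·I* = 52.16 - j0.386 VA.
Step 7 — Real power: P = Re(S) = 52.16 W.
Step 8 — Reactive power: Q = Im(S) = -0.386 VAR.
Step 9 — Apparent power: |S| = 52.17 VA.
Step 10 — Power factor: PF = P/|S| = 1 (leading).

(a) P = 52.16 W  (b) Q = -0.386 VAR  (c) S = 52.17 VA  (d) PF = 1 (leading)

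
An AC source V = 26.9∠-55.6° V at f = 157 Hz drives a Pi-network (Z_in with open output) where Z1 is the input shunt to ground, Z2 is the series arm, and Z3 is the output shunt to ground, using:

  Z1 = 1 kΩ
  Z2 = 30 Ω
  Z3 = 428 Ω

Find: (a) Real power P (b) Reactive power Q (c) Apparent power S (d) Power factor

Step 1 — Angular frequency: ω = 2π·f = 2π·157 = 986.5 rad/s.
Step 2 — Component impedances:
  Z1: Z = R = 1000 Ω
  Z2: Z = R = 30 Ω
  Z3: Z = R = 428 Ω
Step 3 — With open output, the series arm Z2 and the output shunt Z3 appear in series to ground: Z2 + Z3 = 458 Ω.
Step 4 — Parallel with input shunt Z1: Z_in = Z1 || (Z2 + Z3) = 314.1 Ω = 314.1∠0.0° Ω.
Step 5 — Source phasor: V = 26.9∠-55.6° V = 15.2 - j22.2 V.
Step 6 — Current: I = V / Z = 0.04838 - j0.07066 A = 0.08563∠-55.6° A.
Step 7 — Complex power: S = V·I* = 2.304 VA.
Step 8 — Real power: P = Re(S) = 2.304 W.
Step 9 — Reactive power: Q = Im(S) = 0 VAR.
Step 10 — Apparent power: |S| = 2.304 VA.
Step 11 — Power factor: PF = P/|S| = 1 (unity).

(a) P = 2.304 W  (b) Q = 0 VAR  (c) S = 2.304 VA  (d) PF = 1 (unity)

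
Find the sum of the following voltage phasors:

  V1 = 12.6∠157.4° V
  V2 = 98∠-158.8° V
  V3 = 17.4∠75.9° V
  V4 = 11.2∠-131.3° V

Step 1 — Convert each phasor to rectangular form:
  V1 = 12.6·(cos(157.4°) + j·sin(157.4°)) = -11.63 + j4.842 V
  V2 = 98·(cos(-158.8°) + j·sin(-158.8°)) = -91.37 - j35.44 V
  V3 = 17.4·(cos(75.9°) + j·sin(75.9°)) = 4.239 + j16.88 V
  V4 = 11.2·(cos(-131.3°) + j·sin(-131.3°)) = -7.392 - j8.414 V
Step 2 — Sum components: V_total = -106.2 - j22.14 V.
Step 3 — Convert to polar: |V_total| = 108.4 V, ∠V_total = -168.2°.

V_total = 108.4∠-168.2° V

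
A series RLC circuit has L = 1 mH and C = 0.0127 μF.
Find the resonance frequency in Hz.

Step 1 — Resonance condition Im(Z)=0 gives ω₀ = 1/√(LC).
Step 2 — ω₀ = 1/√(0.001·1.27e-08) = 2.806e+05 rad/s.
Step 3 — f₀ = ω₀/(2π) = 4.466e+04 Hz.

f₀ = 4.466e+04 Hz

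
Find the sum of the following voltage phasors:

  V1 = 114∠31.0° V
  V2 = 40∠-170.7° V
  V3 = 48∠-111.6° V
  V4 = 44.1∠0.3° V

Step 1 — Convert each phasor to rectangular form:
  V1 = 114·(cos(31.0°) + j·sin(31.0°)) = 97.72 + j58.71 V
  V2 = 40·(cos(-170.7°) + j·sin(-170.7°)) = -39.47 - j6.464 V
  V3 = 48·(cos(-111.6°) + j·sin(-111.6°)) = -17.67 - j44.63 V
  V4 = 44.1·(cos(0.3°) + j·sin(0.3°)) = 44.1 + j0.2309 V
Step 2 — Sum components: V_total = 84.67 + j7.852 V.
Step 3 — Convert to polar: |V_total| = 85.04 V, ∠V_total = 5.3°.

V_total = 85.04∠5.3° V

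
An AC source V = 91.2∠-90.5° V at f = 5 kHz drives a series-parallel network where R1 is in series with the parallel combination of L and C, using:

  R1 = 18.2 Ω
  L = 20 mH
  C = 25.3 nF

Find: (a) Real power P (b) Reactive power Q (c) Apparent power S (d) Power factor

Step 1 — Angular frequency: ω = 2π·f = 2π·5000 = 3.142e+04 rad/s.
Step 2 — Component impedances:
  R1: Z = R = 18.2 Ω
  L: Z = jωL = j·3.142e+04·0.02 = 0 + j628.3 Ω
  C: Z = 1/(jωC) = -j/(ω·C) = 0 - j1258 Ω
Step 3 — Parallel branch: L || C = 1/(1/L + 1/C) = 0 + j1255 Ω.
Step 4 — Series with R1: Z_total = R1 + (L || C) = 18.2 + j1255 Ω = 1255∠89.2° Ω.
Step 5 — Source phasor: V = 91.2∠-90.5° V = -0.7959 - j91.2 V.
Step 6 — Current: I = V / Z = -0.07265 - j0.0004194 A = 0.07265∠-179.7° A.
Step 7 — Complex power: S = V·I* = 0.09607 + j6.625 VA.
Step 8 — Real power: P = Re(S) = 0.09607 W.
Step 9 — Reactive power: Q = Im(S) = 6.625 VAR.
Step 10 — Apparent power: |S| = 6.626 VA.
Step 11 — Power factor: PF = P/|S| = 0.0145 (lagging).

(a) P = 0.09607 W  (b) Q = 6.625 VAR  (c) S = 6.626 VA  (d) PF = 0.0145 (lagging)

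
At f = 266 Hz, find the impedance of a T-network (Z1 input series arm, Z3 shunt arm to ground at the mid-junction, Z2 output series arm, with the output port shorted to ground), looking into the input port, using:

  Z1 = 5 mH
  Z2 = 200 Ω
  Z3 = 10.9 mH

Step 1 — Angular frequency: ω = 2π·f = 2π·266 = 1671 rad/s.
Step 2 — Component impedances:
  Z1: Z = jωL = j·1671·0.005 = 0 + j8.357 Ω
  Z2: Z = R = 200 Ω
  Z3: Z = jωL = j·1671·0.0109 = 0 + j18.22 Ω
Step 3 — With the output port shorted to ground, the output series arm Z2 runs from the junction to ground; the shunt arm Z3 also runs from the junction to ground. They appear in parallel: Z3 || Z2 = 1.646 + j18.07 Ω.
Step 4 — Series with input arm Z1: Z_in = Z1 + (Z3 || Z2) = 1.646 + j26.42 Ω = 26.48∠86.4° Ω.

Z = 1.646 + j26.42 Ω = 26.48∠86.4° Ω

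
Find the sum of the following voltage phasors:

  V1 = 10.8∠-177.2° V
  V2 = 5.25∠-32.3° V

Step 1 — Convert each phasor to rectangular form:
  V1 = 10.8·(cos(-177.2°) + j·sin(-177.2°)) = -10.79 - j0.5276 V
  V2 = 5.25·(cos(-32.3°) + j·sin(-32.3°)) = 4.438 - j2.805 V
Step 2 — Sum components: V_total = -6.349 - j3.333 V.
Step 3 — Convert to polar: |V_total| = 7.171 V, ∠V_total = -152.3°.

V_total = 7.171∠-152.3° V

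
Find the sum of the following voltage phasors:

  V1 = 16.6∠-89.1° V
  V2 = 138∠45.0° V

Step 1 — Convert each phasor to rectangular form:
  V1 = 16.6·(cos(-89.1°) + j·sin(-89.1°)) = 0.2607 - j16.6 V
  V2 = 138·(cos(45.0°) + j·sin(45.0°)) = 97.58 + j97.58 V
Step 2 — Sum components: V_total = 97.84 + j80.98 V.
Step 3 — Convert to polar: |V_total| = 127 V, ∠V_total = 39.6°.

V_total = 127∠39.6° V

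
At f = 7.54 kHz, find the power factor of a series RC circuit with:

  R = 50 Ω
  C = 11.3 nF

Step 1 — Angular frequency: ω = 2π·f = 2π·7540 = 4.738e+04 rad/s.
Step 2 — Component impedances:
  R: Z = R = 50 Ω
  C: Z = 1/(jωC) = -j/(ω·C) = 0 - j1868 Ω
Step 3 — Series combination: Z_total = R + C = 50 - j1868 Ω = 1869∠-88.5° Ω.
Step 4 — Power factor: PF = cos(φ) = Re(Z)/|Z| = 50/1868.6 = 0.02676.
Step 5 — Type: Im(Z) = -1868 ⇒ leading (phase φ = -88.5°).

PF = 0.02676 (leading, φ = -88.5°)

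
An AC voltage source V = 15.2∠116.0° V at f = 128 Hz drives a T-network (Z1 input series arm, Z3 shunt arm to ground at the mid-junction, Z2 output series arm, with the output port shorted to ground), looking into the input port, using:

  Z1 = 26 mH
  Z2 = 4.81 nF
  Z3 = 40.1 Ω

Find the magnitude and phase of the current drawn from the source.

Step 1 — Angular frequency: ω = 2π·f = 2π·128 = 804.2 rad/s.
Step 2 — Component impedances:
  Z1: Z = jωL = j·804.2·0.026 = 0 + j20.91 Ω
  Z2: Z = 1/(jωC) = -j/(ω·C) = 0 - j2.585e+05 Ω
  Z3: Z = R = 40.1 Ω
Step 3 — With the output port shorted to ground, the output series arm Z2 runs from the junction to ground; the shunt arm Z3 also runs from the junction to ground. They appear in parallel: Z3 || Z2 = 40.1 - j0.00622 Ω.
Step 4 — Series with input arm Z1: Z_in = Z1 + (Z3 || Z2) = 40.1 + j20.9 Ω = 45.22∠27.5° Ω.
Step 5 — Source phasor: V = 15.2∠116.0° V = -6.663 + j13.66 V.
Step 6 — Ohm's law: I = V / Z_total = (-6.663 + j13.66) / (40.1 + j20.9) = 0.008993 + j0.336 A.
Step 7 — Convert to polar: |I| = 0.3361 A, ∠I = 88.5°.

I = 0.3361∠88.5° A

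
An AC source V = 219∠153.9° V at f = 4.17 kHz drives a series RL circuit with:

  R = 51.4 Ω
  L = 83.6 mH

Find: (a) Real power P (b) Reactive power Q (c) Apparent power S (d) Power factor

Step 1 — Angular frequency: ω = 2π·f = 2π·4170 = 2.62e+04 rad/s.
Step 2 — Component impedances:
  R: Z = R = 51.4 Ω
  L: Z = jωL = j·2.62e+04·0.0836 = 0 + j2190 Ω
Step 3 — Series combination: Z_total = R + L = 51.4 + j2190 Ω = 2191∠88.7° Ω.
Step 4 — Source phasor: V = 219∠153.9° V = -196.7 + j96.35 V.
Step 5 — Current: I = V / Z = 0.04186 + j0.09077 A = 0.09995∠65.2° A.
Step 6 — Complex power: S = V·I* = 0.5135 + j21.88 VA.
Step 7 — Real power: P = Re(S) = 0.5135 W.
Step 8 — Reactive power: Q = Im(S) = 21.88 VAR.
Step 9 — Apparent power: |S| = 21.89 VA.
Step 10 — Power factor: PF = P/|S| = 0.02346 (lagging).

(a) P = 0.5135 W  (b) Q = 21.88 VAR  (c) S = 21.89 VA  (d) PF = 0.02346 (lagging)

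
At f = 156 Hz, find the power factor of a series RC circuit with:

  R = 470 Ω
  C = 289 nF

Step 1 — Angular frequency: ω = 2π·f = 2π·156 = 980.2 rad/s.
Step 2 — Component impedances:
  R: Z = R = 470 Ω
  C: Z = 1/(jωC) = -j/(ω·C) = 0 - j3530 Ω
Step 3 — Series combination: Z_total = R + C = 470 - j3530 Ω = 3561∠-82.4° Ω.
Step 4 — Power factor: PF = cos(φ) = Re(Z)/|Z| = 470/3561 = 0.132.
Step 5 — Type: Im(Z) = -3530 ⇒ leading (phase φ = -82.4°).

PF = 0.132 (leading, φ = -82.4°)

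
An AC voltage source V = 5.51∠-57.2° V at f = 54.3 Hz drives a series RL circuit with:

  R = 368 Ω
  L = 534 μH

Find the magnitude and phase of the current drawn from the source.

Step 1 — Angular frequency: ω = 2π·f = 2π·54.3 = 341.2 rad/s.
Step 2 — Component impedances:
  R: Z = R = 368 Ω
  L: Z = jωL = j·341.2·0.000534 = 0 + j0.1822 Ω
Step 3 — Series combination: Z_total = R + L = 368 + j0.1822 Ω = 368∠0.0° Ω.
Step 4 — Source phasor: V = 5.51∠-57.2° V = 2.985 - j4.632 V.
Step 5 — Ohm's law: I = V / Z_total = (2.985 - j4.632) / (368 + j0.1822) = 0.008105 - j0.01259 A.
Step 6 — Convert to polar: |I| = 0.01497 A, ∠I = -57.2°.

I = 0.01497∠-57.2° A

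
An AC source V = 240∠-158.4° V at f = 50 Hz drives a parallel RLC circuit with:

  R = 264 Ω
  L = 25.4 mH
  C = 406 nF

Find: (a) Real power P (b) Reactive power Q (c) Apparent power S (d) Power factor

Step 1 — Angular frequency: ω = 2π·f = 2π·50 = 314.2 rad/s.
Step 2 — Component impedances:
  R: Z = R = 264 Ω
  L: Z = jωL = j·314.2·0.0254 = 0 + j7.98 Ω
  C: Z = 1/(jωC) = -j/(ω·C) = 0 - j7840 Ω
Step 3 — Parallel combination: 1/Z_total = 1/R + 1/L + 1/C; Z_total = 0.2415 + j7.98 Ω = 7.984∠88.3° Ω.
Step 4 — Source phasor: V = 240∠-158.4° V = -223.1 - j88.35 V.
Step 5 — Current: I = V / Z = -11.91 + j27.6 A = 30.06∠113.3° A.
Step 6 — Complex power: S = V·I* = 218.2 + j7211 VA.
Step 7 — Real power: P = Re(S) = 218.2 W.
Step 8 — Reactive power: Q = Im(S) = 7211 VAR.
Step 9 — Apparent power: |S| = 7214 VA.
Step 10 — Power factor: PF = P/|S| = 0.03024 (lagging).

(a) P = 218.2 W  (b) Q = 7211 VAR  (c) S = 7214 VA  (d) PF = 0.03024 (lagging)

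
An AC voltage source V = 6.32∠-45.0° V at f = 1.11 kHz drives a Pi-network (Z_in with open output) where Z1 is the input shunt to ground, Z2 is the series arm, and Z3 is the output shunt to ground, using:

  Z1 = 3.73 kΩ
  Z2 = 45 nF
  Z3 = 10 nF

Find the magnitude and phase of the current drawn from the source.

Step 1 — Angular frequency: ω = 2π·f = 2π·1110 = 6974 rad/s.
Step 2 — Component impedances:
  Z1: Z = R = 3730 Ω
  Z2: Z = 1/(jωC) = -j/(ω·C) = 0 - j3186 Ω
  Z3: Z = 1/(jωC) = -j/(ω·C) = 0 - j1.434e+04 Ω
Step 3 — With open output, the series arm Z2 and the output shunt Z3 appear in series to ground: Z2 + Z3 = 0 - j1.752e+04 Ω.
Step 4 — Parallel with input shunt Z1: Z_in = Z1 || (Z2 + Z3) = 3568 - j759.5 Ω = 3648∠-12.0° Ω.
Step 5 — Source phasor: V = 6.32∠-45.0° V = 4.469 - j4.469 V.
Step 6 — Ohm's law: I = V / Z_total = (4.469 - j4.469) / (3568 - j759.5) = 0.001453 - j0.0009431 A.
Step 7 — Convert to polar: |I| = 0.001732 A, ∠I = -33.0°.

I = 0.001732∠-33.0° A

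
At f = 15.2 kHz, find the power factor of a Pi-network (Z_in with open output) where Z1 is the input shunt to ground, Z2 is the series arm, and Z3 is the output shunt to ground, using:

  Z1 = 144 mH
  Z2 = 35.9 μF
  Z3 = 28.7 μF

Step 1 — Angular frequency: ω = 2π·f = 2π·1.52e+04 = 9.55e+04 rad/s.
Step 2 — Component impedances:
  Z1: Z = jωL = j·9.55e+04·0.144 = 0 + j1.375e+04 Ω
  Z2: Z = 1/(jωC) = -j/(ω·C) = 0 - j0.2917 Ω
  Z3: Z = 1/(jωC) = -j/(ω·C) = 0 - j0.3648 Ω
Step 3 — With open output, the series arm Z2 and the output shunt Z3 appear in series to ground: Z2 + Z3 = 0 - j0.6565 Ω.
Step 4 — Parallel with input shunt Z1: Z_in = Z1 || (Z2 + Z3) = 0 - j0.6565 Ω = 0.6565∠-90.0° Ω.
Step 5 — Power factor: PF = cos(φ) = Re(Z)/|Z| = 0/0.6565 = 0.
Step 6 — Type: Im(Z) = -0.6565 ⇒ leading (phase φ = -90.0°).

PF = 0 (leading, φ = -90.0°)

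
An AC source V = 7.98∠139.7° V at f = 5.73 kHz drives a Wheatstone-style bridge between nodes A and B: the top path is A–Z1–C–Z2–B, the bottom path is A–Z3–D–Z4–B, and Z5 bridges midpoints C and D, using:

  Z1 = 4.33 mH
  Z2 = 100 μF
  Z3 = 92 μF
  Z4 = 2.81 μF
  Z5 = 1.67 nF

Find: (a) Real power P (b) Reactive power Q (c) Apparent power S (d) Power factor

Step 1 — Angular frequency: ω = 2π·f = 2π·5730 = 3.6e+04 rad/s.
Step 2 — Component impedances:
  Z1: Z = jωL = j·3.6e+04·0.00433 = 0 + j155.9 Ω
  Z2: Z = 1/(jωC) = -j/(ω·C) = 0 - j0.2778 Ω
  Z3: Z = 1/(jωC) = -j/(ω·C) = 0 - j0.3019 Ω
  Z4: Z = 1/(jωC) = -j/(ω·C) = 0 - j9.885 Ω
  Z5: Z = 1/(jωC) = -j/(ω·C) = 0 - j1.663e+04 Ω
Step 3 — Bridge requires nodal analysis (the Z5 bridge couples midpoints C and D, so the two paths cannot be reduced to a simple series/parallel combination). Setting node B to ground and injecting 1 A at node A, the 3-node admittance system at A, C, D solves to V_A = Z_AB = 0 - j10.89 Ω = 10.89∠-90.0° Ω.
Step 4 — Source phasor: V = 7.98∠139.7° V = -6.086 + j5.161 V.
Step 5 — Current: I = V / Z = -0.4738 - j0.5587 A = 0.7326∠-130.3° A.
Step 6 — Complex power: S = V·I* = 0 - j5.846 VA.
Step 7 — Real power: P = Re(S) = 0 W.
Step 8 — Reactive power: Q = Im(S) = -5.846 VAR.
Step 9 — Apparent power: |S| = 5.846 VA.
Step 10 — Power factor: PF = P/|S| = 0 (leading).

(a) P = 0 W  (b) Q = -5.846 VAR  (c) S = 5.846 VA  (d) PF = 0 (leading)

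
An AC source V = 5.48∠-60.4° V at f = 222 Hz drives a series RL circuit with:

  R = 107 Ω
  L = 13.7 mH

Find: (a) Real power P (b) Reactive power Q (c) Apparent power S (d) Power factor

Step 1 — Angular frequency: ω = 2π·f = 2π·222 = 1395 rad/s.
Step 2 — Component impedances:
  R: Z = R = 107 Ω
  L: Z = jωL = j·1395·0.0137 = 0 + j19.11 Ω
Step 3 — Series combination: Z_total = R + L = 107 + j19.11 Ω = 108.7∠10.1° Ω.
Step 4 — Source phasor: V = 5.48∠-60.4° V = 2.707 - j4.765 V.
Step 5 — Current: I = V / Z = 0.01681 - j0.04753 A = 0.05042∠-70.5° A.
Step 6 — Complex power: S = V·I* = 0.272 + j0.04857 VA.
Step 7 — Real power: P = Re(S) = 0.272 W.
Step 8 — Reactive power: Q = Im(S) = 0.04857 VAR.
Step 9 — Apparent power: |S| = 0.2763 VA.
Step 10 — Power factor: PF = P/|S| = 0.9844 (lagging).

(a) P = 0.272 W  (b) Q = 0.04857 VAR  (c) S = 0.2763 VA  (d) PF = 0.9844 (lagging)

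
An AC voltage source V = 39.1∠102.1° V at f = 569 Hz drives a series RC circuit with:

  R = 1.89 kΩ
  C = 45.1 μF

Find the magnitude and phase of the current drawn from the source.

Step 1 — Angular frequency: ω = 2π·f = 2π·569 = 3575 rad/s.
Step 2 — Component impedances:
  R: Z = R = 1890 Ω
  C: Z = 1/(jωC) = -j/(ω·C) = 0 - j6.202 Ω
Step 3 — Series combination: Z_total = R + C = 1890 - j6.202 Ω = 1890∠-0.2° Ω.
Step 4 — Source phasor: V = 39.1∠102.1° V = -8.196 + j38.23 V.
Step 5 — Ohm's law: I = V / Z_total = (-8.196 + j38.23) / (1890 - j6.202) = -0.004403 + j0.02021 A.
Step 6 — Convert to polar: |I| = 0.02069 A, ∠I = 102.3°.

I = 0.02069∠102.3° A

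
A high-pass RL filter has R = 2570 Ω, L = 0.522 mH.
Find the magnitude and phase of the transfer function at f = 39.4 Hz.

Step 1 — Angular frequency: ω = 2π·39.4 = 247.6 rad/s.
Step 2 — Transfer function: H(jω) = jωL/(R + jωL).
Step 3 — Numerator jωL = j·0.1292; denominator R + jωL = 2570 + j0.1292.
Step 4 — H = 2.528e-09 + j5.028e-05.
Step 5 — Magnitude: |H| = 5.028e-05 (-86.0 dB); phase: φ = 90.0°.

|H| = 5.028e-05 (-86.0 dB), φ = 90.0°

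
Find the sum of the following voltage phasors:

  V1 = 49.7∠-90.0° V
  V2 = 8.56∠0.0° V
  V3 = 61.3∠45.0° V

Step 1 — Convert each phasor to rectangular form:
  V1 = 49.7·(cos(-90.0°) + j·sin(-90.0°)) = 0 - j49.7 V
  V2 = 8.56·(cos(0.0°) + j·sin(0.0°)) = 8.56 V
  V3 = 61.3·(cos(45.0°) + j·sin(45.0°)) = 43.35 + j43.35 V
Step 2 — Sum components: V_total = 51.91 - j6.354 V.
Step 3 — Convert to polar: |V_total| = 52.29 V, ∠V_total = -7.0°.

V_total = 52.29∠-7.0° V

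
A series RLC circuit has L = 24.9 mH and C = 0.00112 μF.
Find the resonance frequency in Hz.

Step 1 — Resonance condition Im(Z)=0 gives ω₀ = 1/√(LC).
Step 2 — ω₀ = 1/√(0.0249·1.12e-09) = 1.894e+05 rad/s.
Step 3 — f₀ = ω₀/(2π) = 3.014e+04 Hz.

f₀ = 3.014e+04 Hz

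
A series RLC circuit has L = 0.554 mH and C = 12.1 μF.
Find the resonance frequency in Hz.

Step 1 — Resonance condition Im(Z)=0 gives ω₀ = 1/√(LC).
Step 2 — ω₀ = 1/√(0.000554·1.21e-05) = 1.221e+04 rad/s.
Step 3 — f₀ = ω₀/(2π) = 1944 Hz.

f₀ = 1944 Hz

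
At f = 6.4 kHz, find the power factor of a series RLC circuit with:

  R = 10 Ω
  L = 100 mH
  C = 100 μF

Step 1 — Angular frequency: ω = 2π·f = 2π·6400 = 4.021e+04 rad/s.
Step 2 — Component impedances:
  R: Z = R = 10 Ω
  L: Z = jωL = j·4.021e+04·0.1 = 0 + j4021 Ω
  C: Z = 1/(jωC) = -j/(ω·C) = 0 - j0.2487 Ω
Step 3 — Series combination: Z_total = R + L + C = 10 + j4021 Ω = 4021∠89.9° Ω.
Step 4 — Power factor: PF = cos(φ) = Re(Z)/|Z| = 10/4021 = 0.002487.
Step 5 — Type: Im(Z) = 4021 ⇒ lagging (phase φ = 89.9°).

PF = 0.002487 (lagging, φ = 89.9°)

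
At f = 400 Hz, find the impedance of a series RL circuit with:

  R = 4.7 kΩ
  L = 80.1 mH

Step 1 — Angular frequency: ω = 2π·f = 2π·400 = 2513 rad/s.
Step 2 — Component impedances:
  R: Z = R = 4700 Ω
  L: Z = jωL = j·2513·0.0801 = 0 + j201.3 Ω
Step 3 — Series combination: Z_total = R + L = 4700 + j201.3 Ω = 4704∠2.5° Ω.

Z = 4700 + j201.3 Ω = 4704∠2.5° Ω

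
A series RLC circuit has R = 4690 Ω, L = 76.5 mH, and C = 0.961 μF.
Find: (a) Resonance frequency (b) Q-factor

Step 1 — Resonance condition Im(Z)=0 gives ω₀ = 1/√(LC).
Step 2 — ω₀ = 1/√(0.0765·9.61e-07) = 3688 rad/s.
Step 3 — f₀ = ω₀/(2π) = 587 Hz.
Step 4 — Series Q: Q = ω₀L/R = 3688·0.0765/4690 = 0.06016.

(a) f₀ = 587 Hz  (b) Q = 0.06016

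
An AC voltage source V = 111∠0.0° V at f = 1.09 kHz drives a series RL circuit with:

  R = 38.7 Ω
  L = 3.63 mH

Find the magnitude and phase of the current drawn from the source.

Step 1 — Angular frequency: ω = 2π·f = 2π·1090 = 6849 rad/s.
Step 2 — Component impedances:
  R: Z = R = 38.7 Ω
  L: Z = jωL = j·6849·0.00363 = 0 + j24.86 Ω
Step 3 — Series combination: Z_total = R + L = 38.7 + j24.86 Ω = 46∠32.7° Ω.
Step 4 — Source phasor: V = 111∠0.0° V = 111 V.
Step 5 — Ohm's law: I = V / Z_total = (111) / (38.7 + j24.86) = 2.03 - j1.304 A.
Step 6 — Convert to polar: |I| = 2.413 A, ∠I = -32.7°.

I = 2.413∠-32.7° A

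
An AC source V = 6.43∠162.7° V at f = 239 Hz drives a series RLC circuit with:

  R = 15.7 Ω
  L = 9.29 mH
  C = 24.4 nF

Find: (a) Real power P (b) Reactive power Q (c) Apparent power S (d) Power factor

Step 1 — Angular frequency: ω = 2π·f = 2π·239 = 1502 rad/s.
Step 2 — Component impedances:
  R: Z = R = 15.7 Ω
  L: Z = jωL = j·1502·0.00929 = 0 + j13.95 Ω
  C: Z = 1/(jωC) = -j/(ω·C) = 0 - j2.729e+04 Ω
Step 3 — Series combination: Z_total = R + L + C = 15.7 - j2.728e+04 Ω = 2.728e+04∠-90.0° Ω.
Step 4 — Source phasor: V = 6.43∠162.7° V = -6.139 + j1.912 V.
Step 5 — Current: I = V / Z = -7.023e-05 - j0.000225 A = 0.0002357∠-107.3° A.
Step 6 — Complex power: S = V·I* = 8.724e-07 - j0.001516 VA.
Step 7 — Real power: P = Re(S) = 8.724e-07 W.
Step 8 — Reactive power: Q = Im(S) = -0.001516 VAR.
Step 9 — Apparent power: |S| = 0.001516 VA.
Step 10 — Power factor: PF = P/|S| = 0.0005756 (leading).

(a) P = 8.724e-07 W  (b) Q = -0.001516 VAR  (c) S = 0.001516 VA  (d) PF = 0.0005756 (leading)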